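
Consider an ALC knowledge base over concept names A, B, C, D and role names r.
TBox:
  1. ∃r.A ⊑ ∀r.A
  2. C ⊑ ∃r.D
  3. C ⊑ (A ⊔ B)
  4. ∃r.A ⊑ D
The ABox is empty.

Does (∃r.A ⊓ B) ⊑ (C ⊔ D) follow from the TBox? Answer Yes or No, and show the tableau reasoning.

Yes

1. (∃r.A ⊓ B) ⊑ (C ⊔ D)  ⇔  ((∃r.A ⊓ B) ⊓ (¬C ⊓ ¬D)) unsat w.r.t. T
   all branches close; clash {D, ¬D} at x₀
2. Hence (∃r.A ⊓ B) ⊑ (C ⊔ D): entailed.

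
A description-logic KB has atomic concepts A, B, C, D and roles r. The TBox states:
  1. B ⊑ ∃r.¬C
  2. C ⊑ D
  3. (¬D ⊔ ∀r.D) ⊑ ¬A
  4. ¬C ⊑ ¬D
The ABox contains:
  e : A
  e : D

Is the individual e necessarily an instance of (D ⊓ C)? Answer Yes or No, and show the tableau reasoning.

Yes

1. e : (D ⊓ C)?  L(e) = {A, D} ∪ {(¬D ⊔ ¬C)}
   clash {D, ¬D} at e — e ∈ (D ⊓ C)
2. Hence e : (D ⊓ C): entailed.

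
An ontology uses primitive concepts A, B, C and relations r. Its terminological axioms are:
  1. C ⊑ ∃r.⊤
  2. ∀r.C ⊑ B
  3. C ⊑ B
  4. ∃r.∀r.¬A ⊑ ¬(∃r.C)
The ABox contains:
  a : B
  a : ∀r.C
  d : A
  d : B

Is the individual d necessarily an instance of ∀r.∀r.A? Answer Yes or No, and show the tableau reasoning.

1. d : ∀r.∀r.A?  L(d) = {A, B} ∪ {∃r.∃r.¬A}
   open: L(d) ⊇ {A, B, ¬C, ∀r.∃r.A, ∃r.∃r.¬A} (+ ∃-successors) — d ∉ ∀r.∀r.A possible
2. Hence d : ∀r.∀r.A: not entailed.

No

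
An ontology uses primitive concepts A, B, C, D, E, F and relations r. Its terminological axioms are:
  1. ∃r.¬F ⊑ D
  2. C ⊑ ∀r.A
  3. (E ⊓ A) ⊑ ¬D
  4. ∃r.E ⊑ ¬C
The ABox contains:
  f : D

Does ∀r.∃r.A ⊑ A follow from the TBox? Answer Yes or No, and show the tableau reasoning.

1. ∀r.∃r.A ⊑ A  ⇔  (∀r.∃r.A ⊓ ¬A) unsat w.r.t. T
   open: L(x₀) ⊇ {¬A, ¬C, ∀r.F, ∀r.∃r.A}
2. Hence ∀r.∃r.A ⊑ A: not entailed.

No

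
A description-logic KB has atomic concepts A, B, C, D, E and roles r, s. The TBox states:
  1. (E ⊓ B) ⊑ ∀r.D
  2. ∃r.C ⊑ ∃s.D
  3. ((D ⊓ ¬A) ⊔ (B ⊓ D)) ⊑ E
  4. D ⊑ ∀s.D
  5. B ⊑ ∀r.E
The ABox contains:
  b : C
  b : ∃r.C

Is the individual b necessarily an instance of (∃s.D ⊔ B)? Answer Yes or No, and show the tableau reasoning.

1. b : (∃s.D ⊔ B)?  L(b) = {C, ∃r.C} ∪ {(∀s.¬D ⊓ ¬B)}
   clash {D, ¬D} at an ∃-successor — b ∈ (∃s.D ⊔ B)
2. Hence b : (∃s.D ⊔ B): entailed.

Yes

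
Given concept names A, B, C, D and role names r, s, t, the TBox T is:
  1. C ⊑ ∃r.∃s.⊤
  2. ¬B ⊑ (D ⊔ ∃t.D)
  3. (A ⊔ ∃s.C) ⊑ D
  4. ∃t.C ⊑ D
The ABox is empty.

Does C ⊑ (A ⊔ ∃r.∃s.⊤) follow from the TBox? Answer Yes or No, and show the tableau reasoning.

1. C ⊑ (A ⊔ ∃r.∃s.⊤)  ⇔  (C ⊓ (¬A ⊓ ∀r.∀s.⊥)) unsat w.r.t. T
   all branches close; clash ⊥ at an ∃-successor
2. Hence C ⊑ (A ⊔ ∃r.∃s.⊤): entailed.

Yes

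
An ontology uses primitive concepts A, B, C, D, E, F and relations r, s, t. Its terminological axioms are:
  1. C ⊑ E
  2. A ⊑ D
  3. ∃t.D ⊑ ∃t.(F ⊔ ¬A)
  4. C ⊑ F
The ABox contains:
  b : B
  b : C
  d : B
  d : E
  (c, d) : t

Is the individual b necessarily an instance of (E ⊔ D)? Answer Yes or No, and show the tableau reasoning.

1. b : (E ⊔ D)?  L(b) = {B, C} ∪ {(¬E ⊓ ¬D)}
   clash {D, ¬D} at b — b ∈ (E ⊔ D)
2. Hence b : (E ⊔ D): entailed.

Yes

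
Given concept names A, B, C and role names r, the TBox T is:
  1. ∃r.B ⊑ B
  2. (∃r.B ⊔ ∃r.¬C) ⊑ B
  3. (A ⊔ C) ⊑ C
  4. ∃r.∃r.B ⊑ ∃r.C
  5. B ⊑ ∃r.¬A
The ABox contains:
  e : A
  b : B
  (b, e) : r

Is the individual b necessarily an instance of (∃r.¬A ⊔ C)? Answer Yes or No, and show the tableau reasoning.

1. b : (∃r.¬A ⊔ C)?  L(b) = {B} ∪ {(∀r.A ⊓ ¬C)}
   clash {C, ¬C} at b — b ∈ (∃r.¬A ⊔ C)
2. Hence b : (∃r.¬A ⊔ C): entailed.

Yes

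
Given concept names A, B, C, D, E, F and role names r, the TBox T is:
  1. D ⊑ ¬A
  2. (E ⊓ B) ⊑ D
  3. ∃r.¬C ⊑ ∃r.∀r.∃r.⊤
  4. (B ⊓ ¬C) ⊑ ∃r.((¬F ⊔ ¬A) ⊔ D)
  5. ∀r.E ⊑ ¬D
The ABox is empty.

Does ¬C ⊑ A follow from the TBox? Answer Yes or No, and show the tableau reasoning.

No

1. ¬C ⊑ A  ⇔  (¬C ⊓ ¬A) unsat w.r.t. T
   open: L(x₀) ⊇ {¬A, ¬B, ¬C, ¬E, ∀r.C, …} (+ ∃-successors)
2. Hence ¬C ⊑ A: not entailed.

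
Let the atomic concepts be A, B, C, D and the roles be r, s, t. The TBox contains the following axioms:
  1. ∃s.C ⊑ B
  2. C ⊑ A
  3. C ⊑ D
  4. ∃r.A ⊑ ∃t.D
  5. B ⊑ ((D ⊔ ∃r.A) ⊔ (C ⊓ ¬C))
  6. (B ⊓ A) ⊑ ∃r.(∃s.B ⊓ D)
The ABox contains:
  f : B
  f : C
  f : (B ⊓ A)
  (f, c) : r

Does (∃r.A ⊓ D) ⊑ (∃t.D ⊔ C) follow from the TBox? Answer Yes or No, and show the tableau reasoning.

1. (∃r.A ⊓ D) ⊑ (∃t.D ⊔ C)  ⇔  ((∃r.A ⊓ D) ⊓ (∀t.¬D ⊓ ¬C)) unsat w.r.t. T
   all branches close; clash {C, ¬C} at x₀
2. Hence (∃r.A ⊓ D) ⊑ (∃t.D ⊔ C): entailed.

Yes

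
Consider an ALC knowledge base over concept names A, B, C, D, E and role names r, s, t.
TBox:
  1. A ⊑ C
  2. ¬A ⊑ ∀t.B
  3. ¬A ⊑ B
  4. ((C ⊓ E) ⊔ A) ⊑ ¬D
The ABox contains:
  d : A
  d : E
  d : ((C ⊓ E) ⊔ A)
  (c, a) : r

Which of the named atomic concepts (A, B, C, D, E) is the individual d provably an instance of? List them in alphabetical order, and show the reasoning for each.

{A, C, E}

1. d : A?  L(d) = {A, E, ((C ⊓ E) ⊔ A)} ∪ {¬A}
   clash {A, ¬A} at d — d ∈ A
2. d : B?  L(d) = {A, E, ((C ⊓ E) ⊔ A)} ∪ {¬B}
   apply at d: A⊑C; ((C ⊓ E) ⊔ A)⊑¬D
   open: L(d) ⊇ {A, C, E, ¬B, ¬D} — d ∉ B possible
3. d : C?  L(d) = {A, E, ((C ⊓ E) ⊔ A)} ∪ {¬C}
   clash {C, ¬C} at d — d ∈ C
4. d : D?  L(d) = {A, E, ((C ⊓ E) ⊔ A)} ∪ {¬D}
   apply at d: A⊑C
   open: L(d) ⊇ {A, C, E, ¬D} — d ∉ D possible
5. d : E?  L(d) = {A, E, ((C ⊓ E) ⊔ A)} ∪ {¬E}
   clash {E, ¬E} at d — d ∈ E
6. Entailed for d: {A, C, E}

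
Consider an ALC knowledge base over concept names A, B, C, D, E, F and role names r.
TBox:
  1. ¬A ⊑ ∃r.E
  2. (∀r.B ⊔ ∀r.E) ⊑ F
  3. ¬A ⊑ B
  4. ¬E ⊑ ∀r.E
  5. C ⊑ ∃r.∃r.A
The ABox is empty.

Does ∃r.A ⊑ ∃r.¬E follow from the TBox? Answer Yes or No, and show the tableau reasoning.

No

1. ∃r.A ⊑ ∃r.¬E  ⇔  (∃r.A ⊓ ∀r.E) unsat w.r.t. T
   open: L(x₀) ⊇ {A, F, ¬C, ∀r.E, ∃r.A} (+ ∃-successors)
2. Hence ∃r.A ⊑ ∃r.¬E: not entailed.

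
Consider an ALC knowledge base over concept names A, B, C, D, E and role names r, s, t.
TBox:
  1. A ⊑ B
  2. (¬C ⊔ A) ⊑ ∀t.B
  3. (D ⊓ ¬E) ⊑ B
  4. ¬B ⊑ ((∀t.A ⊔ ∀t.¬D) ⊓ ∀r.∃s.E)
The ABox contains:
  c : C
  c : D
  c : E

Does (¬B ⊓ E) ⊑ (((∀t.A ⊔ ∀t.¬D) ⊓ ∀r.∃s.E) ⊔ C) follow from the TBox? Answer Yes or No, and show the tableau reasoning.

1. (¬B ⊓ E) ⊑ (((∀t.A ⊔ ∀t.¬D) ⊓ ∀r.∃s.E) ⊔ C)  ⇔  ((¬B ⊓ E) ⊓ (((∃t.¬A ⊓ ∃t.D) ⊔ ∃r.∀s.¬E) ⊓ ¬C)) unsat w.r.t. T
   all branches close; clash {B, ¬B} at x₀
2. Hence (¬B ⊓ E) ⊑ (((∀t.A ⊔ ∀t.¬D) ⊓ ∀r.∃s.E) ⊔ C): entailed.

Yes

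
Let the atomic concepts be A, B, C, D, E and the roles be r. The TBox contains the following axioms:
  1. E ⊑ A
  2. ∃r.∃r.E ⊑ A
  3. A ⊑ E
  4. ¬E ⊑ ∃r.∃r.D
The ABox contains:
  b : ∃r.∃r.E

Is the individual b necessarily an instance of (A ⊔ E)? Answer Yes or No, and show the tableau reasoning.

Yes

1. b : (A ⊔ E)?  L(b) = {∃r.∃r.E} ∪ {(¬A ⊓ ¬E)}
   clash {A, ¬A} at b — b ∈ (A ⊔ E)
2. Hence b : (A ⊔ E): entailed.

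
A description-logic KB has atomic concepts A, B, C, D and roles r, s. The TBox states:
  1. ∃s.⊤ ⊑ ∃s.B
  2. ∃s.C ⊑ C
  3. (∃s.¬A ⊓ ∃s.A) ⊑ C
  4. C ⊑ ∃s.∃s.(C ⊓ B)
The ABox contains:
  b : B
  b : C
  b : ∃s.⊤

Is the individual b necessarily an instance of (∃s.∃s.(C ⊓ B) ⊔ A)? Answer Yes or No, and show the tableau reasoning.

Yes

1. b : (∃s.∃s.(C ⊓ B) ⊔ A)?  L(b) = {B, C, ∃s.⊤} ∪ {(∀s.∀s.(¬C ⊔ ¬B) ⊓ ¬A)}
   clash {B, ¬B} at an ∃-successor — b ∈ (∃s.∃s.(C ⊓ B) ⊔ A)
2. Hence b : (∃s.∃s.(C ⊓ B) ⊔ A): entailed.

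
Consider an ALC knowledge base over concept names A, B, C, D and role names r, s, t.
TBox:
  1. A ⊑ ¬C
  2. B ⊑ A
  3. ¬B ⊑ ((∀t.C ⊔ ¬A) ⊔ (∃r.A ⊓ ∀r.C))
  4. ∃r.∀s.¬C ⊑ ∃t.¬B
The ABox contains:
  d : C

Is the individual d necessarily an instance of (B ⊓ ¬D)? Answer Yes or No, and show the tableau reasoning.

1. d : (B ⊓ ¬D)?  L(d) = {C} ∪ {(¬B ⊔ D)}
   open: L(d) ⊇ {C, ¬A, ¬B, ∀r.∃s.C} — d ∉ (B ⊓ ¬D) possible
2. Hence d : (B ⊓ ¬D): not entailed.

No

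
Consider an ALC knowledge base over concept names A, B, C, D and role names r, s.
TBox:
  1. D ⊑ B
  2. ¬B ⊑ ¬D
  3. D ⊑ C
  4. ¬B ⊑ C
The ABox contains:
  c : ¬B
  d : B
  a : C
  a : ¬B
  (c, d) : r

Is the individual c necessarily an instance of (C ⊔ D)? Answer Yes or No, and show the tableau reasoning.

1. c : (C ⊔ D)?  L(c) = {¬B} ∪ {(¬C ⊓ ¬D)}
   clash {C, ¬C} at c — c ∈ (C ⊔ D)
2. Hence c : (C ⊔ D): entailed.

Yes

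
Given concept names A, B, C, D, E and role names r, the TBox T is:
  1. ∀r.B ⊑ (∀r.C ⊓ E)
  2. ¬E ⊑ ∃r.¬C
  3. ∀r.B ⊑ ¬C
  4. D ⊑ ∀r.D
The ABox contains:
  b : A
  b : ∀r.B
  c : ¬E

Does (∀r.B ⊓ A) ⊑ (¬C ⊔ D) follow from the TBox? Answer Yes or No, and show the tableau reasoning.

1. (∀r.B ⊓ A) ⊑ (¬C ⊔ D)  ⇔  ((∀r.B ⊓ A) ⊓ (C ⊓ ¬D)) unsat w.r.t. T
   all branches close; clash {C, ¬C} at x₀
2. Hence (∀r.B ⊓ A) ⊑ (¬C ⊔ D): entailed.

Yes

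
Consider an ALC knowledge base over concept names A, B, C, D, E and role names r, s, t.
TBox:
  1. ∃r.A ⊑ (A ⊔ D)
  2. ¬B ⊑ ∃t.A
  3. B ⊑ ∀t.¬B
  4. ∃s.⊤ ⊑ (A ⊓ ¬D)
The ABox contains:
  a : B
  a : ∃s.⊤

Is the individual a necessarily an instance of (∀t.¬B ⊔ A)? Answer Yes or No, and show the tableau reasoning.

Yes

1. a : (∀t.¬B ⊔ A)?  L(a) = {B, ∃s.⊤} ∪ {(∃t.B ⊓ ¬A)}
   clash {A, ¬A} at a — a ∈ (∀t.¬B ⊔ A)
2. Hence a : (∀t.¬B ⊔ A): entailed.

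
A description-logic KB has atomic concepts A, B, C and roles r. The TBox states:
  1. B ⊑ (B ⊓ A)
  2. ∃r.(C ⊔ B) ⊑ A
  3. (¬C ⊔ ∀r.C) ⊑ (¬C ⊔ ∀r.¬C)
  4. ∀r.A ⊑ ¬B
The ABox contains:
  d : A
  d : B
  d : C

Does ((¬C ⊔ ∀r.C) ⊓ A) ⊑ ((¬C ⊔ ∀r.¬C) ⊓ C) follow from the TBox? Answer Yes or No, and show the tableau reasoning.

1. ((¬C ⊔ ∀r.C) ⊓ A) ⊑ ((¬C ⊔ ∀r.¬C) ⊓ C)  ⇔  (((¬C ⊔ ∀r.C) ⊓ A) ⊓ ((C ⊓ ∃r.C) ⊔ ¬C)) unsat w.r.t. T
   apply at x₀: (¬C ⊔ ∀r.C)⊑(¬C ⊔ ∀r.¬C)
   open: L(x₀) ⊇ {A, ¬B, ¬C}
2. Hence ((¬C ⊔ ∀r.C) ⊓ A) ⊑ ((¬C ⊔ ∀r.¬C) ⊓ C): not entailed.

No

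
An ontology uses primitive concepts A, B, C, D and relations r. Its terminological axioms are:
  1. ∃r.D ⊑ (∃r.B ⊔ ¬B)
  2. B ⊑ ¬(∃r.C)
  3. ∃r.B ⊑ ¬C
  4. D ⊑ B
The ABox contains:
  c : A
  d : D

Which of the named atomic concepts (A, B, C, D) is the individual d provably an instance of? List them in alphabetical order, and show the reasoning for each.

1. d : A?  L(d) = {D} ∪ {¬A}
   apply at d: D⊑B
   open: L(d) ⊇ {B, D, ¬A, ∀r.¬B, ∀r.¬C, …} — d ∉ A possible
2. d : B?  L(d) = {D} ∪ {¬B}
   clash {B, ¬B} at d — d ∈ B
3. d : C?  L(d) = {D} ∪ {¬C}
   apply at d: D⊑B
   open: L(d) ⊇ {B, D, ¬C, ∀r.¬C, ∀r.¬D} — d ∉ C possible
4. d : D?  L(d) = {D} ∪ {¬D}
   clash {D, ¬D} at d — d ∈ D
5. Entailed for d: {B, D}

{B, D}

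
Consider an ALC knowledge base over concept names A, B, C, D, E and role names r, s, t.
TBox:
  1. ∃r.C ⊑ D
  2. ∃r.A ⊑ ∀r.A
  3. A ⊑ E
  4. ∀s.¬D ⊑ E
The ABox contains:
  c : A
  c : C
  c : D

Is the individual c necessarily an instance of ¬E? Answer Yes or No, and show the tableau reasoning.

1. c : ¬E?  L(c) = {A, C, D} ∪ {E}
   open: L(c) ⊇ {A, C, D, E, ∀r.¬A} — c ∉ ¬E possible
2. Hence c : ¬E: not entailed.

No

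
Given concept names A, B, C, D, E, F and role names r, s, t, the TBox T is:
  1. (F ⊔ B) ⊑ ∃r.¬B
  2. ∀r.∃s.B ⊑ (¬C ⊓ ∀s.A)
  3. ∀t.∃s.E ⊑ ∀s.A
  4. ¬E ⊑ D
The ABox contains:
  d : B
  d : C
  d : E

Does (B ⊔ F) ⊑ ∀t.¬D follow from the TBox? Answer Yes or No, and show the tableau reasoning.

No

1. (B ⊔ F) ⊑ ∀t.¬D  ⇔  ((B ⊔ F) ⊓ ∃t.D) unsat w.r.t. T
   open: L(x₀) ⊇ {B, E, ∃r.¬B, ∃r.∀s.¬B, ∃t.D, …} (+ ∃-successors)
2. Hence (B ⊔ F) ⊑ ∀t.¬D: not entailed.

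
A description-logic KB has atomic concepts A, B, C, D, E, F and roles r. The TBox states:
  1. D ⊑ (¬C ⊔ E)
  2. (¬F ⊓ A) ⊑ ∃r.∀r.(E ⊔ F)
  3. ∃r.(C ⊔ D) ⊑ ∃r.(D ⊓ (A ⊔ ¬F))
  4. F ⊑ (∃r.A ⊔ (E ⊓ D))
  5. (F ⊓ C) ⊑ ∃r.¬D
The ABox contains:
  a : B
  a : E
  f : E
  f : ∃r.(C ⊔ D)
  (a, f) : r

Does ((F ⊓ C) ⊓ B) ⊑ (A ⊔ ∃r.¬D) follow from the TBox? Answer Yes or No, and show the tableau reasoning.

1. ((F ⊓ C) ⊓ B) ⊑ (A ⊔ ∃r.¬D)  ⇔  (((F ⊓ C) ⊓ B) ⊓ (¬A ⊓ ∀r.D)) unsat w.r.t. T
   all branches close; clash {D, ¬D} at an ∃-successor
2. Hence ((F ⊓ C) ⊓ B) ⊑ (A ⊔ ∃r.¬D): entailed.

Yes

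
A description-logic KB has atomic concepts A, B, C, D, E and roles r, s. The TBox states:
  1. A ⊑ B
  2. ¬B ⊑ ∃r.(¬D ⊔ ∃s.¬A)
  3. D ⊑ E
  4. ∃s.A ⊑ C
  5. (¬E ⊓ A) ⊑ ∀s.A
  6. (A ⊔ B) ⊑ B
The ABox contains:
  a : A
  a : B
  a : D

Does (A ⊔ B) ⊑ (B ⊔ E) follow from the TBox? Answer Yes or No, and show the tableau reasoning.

Yes

1. (A ⊔ B) ⊑ (B ⊔ E)  ⇔  ((A ⊔ B) ⊓ (¬B ⊓ ¬E)) unsat w.r.t. T
   all branches close; clash {B, ¬B} at x₀
2. Hence (A ⊔ B) ⊑ (B ⊔ E): entailed.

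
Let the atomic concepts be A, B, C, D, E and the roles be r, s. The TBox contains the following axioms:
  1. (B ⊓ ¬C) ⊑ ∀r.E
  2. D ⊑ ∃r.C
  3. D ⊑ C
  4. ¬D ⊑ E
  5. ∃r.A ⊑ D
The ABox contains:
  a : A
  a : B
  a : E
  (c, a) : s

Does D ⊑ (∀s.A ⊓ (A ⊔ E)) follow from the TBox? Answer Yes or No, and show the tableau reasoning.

No

1. D ⊑ (∀s.A ⊓ (A ⊔ E))  ⇔  (D ⊓ (∃s.¬A ⊔ (¬A ⊓ ¬E))) unsat w.r.t. T
   apply at x₀: D⊑∃r.C; D⊑C
   open: L(x₀) ⊇ {C, D, ∃r.C, ∃s.¬A} (+ ∃-successors)
2. Hence D ⊑ (∀s.A ⊓ (A ⊔ E)): not entailed.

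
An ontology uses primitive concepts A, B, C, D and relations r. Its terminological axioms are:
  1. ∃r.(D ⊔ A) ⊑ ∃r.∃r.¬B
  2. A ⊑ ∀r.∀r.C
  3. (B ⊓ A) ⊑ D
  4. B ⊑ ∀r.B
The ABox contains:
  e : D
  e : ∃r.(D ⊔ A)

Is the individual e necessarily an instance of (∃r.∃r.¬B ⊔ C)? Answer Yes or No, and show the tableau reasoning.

1. e : (∃r.∃r.¬B ⊔ C)?  L(e) = {D, ∃r.(D ⊔ A)} ∪ {(∀r.∀r.B ⊓ ¬C)}
   clash {B, ¬B} at an ∃-successor — e ∈ (∃r.∃r.¬B ⊔ C)
2. Hence e : (∃r.∃r.¬B ⊔ C): entailed.

Yes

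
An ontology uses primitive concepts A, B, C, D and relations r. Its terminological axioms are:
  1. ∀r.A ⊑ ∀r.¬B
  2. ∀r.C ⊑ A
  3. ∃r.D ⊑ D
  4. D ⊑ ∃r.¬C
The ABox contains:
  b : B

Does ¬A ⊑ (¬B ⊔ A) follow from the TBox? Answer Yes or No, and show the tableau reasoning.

No

1. ¬A ⊑ (¬B ⊔ A)  ⇔  (¬A ⊓ (B ⊓ ¬A)) unsat w.r.t. T
   open: L(x₀) ⊇ {B, ¬A, ¬D, ∀r.¬D, ∃r.¬A, …} (+ ∃-successors)
2. Hence ¬A ⊑ (¬B ⊔ A): not entailed.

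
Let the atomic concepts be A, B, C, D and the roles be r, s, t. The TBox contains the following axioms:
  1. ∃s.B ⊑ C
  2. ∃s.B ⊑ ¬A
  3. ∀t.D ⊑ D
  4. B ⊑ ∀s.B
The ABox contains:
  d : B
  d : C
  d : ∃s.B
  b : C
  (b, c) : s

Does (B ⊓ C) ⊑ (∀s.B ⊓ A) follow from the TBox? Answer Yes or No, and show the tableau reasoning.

No

1. (B ⊓ C) ⊑ (∀s.B ⊓ A)  ⇔  ((B ⊓ C) ⊓ (∃s.¬B ⊔ ¬A)) unsat w.r.t. T
   apply at x₀: B⊑∀s.B
   open: L(x₀) ⊇ {B, C, ¬A, ∀s.B, ∀s.¬B, …} (+ ∃-successors)
2. Hence (B ⊓ C) ⊑ (∀s.B ⊓ A): not entailed.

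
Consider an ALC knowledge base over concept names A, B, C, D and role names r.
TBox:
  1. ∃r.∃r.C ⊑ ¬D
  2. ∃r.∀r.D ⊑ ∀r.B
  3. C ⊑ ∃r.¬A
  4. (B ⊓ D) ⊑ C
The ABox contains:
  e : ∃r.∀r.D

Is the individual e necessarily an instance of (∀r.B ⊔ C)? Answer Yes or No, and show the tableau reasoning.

1. e : (∀r.B ⊔ C)?  L(e) = {∃r.∀r.D} ∪ {(∃r.¬B ⊓ ¬C)}
   clash {C, ¬C} at e — e ∈ (∀r.B ⊔ C)
2. Hence e : (∀r.B ⊔ C): entailed.

Yes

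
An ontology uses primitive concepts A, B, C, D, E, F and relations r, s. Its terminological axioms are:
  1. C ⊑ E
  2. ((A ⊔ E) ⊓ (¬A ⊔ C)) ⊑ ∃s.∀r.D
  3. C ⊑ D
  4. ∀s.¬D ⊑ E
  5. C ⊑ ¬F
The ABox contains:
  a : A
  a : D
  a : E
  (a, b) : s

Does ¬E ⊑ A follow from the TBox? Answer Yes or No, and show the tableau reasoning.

No

1. ¬E ⊑ A  ⇔  (¬E ⊓ ¬A) unsat w.r.t. T
   open: L(x₀) ⊇ {¬A, ¬C, ¬E, ∃s.D} (+ ∃-successors)
2. Hence ¬E ⊑ A: not entailed.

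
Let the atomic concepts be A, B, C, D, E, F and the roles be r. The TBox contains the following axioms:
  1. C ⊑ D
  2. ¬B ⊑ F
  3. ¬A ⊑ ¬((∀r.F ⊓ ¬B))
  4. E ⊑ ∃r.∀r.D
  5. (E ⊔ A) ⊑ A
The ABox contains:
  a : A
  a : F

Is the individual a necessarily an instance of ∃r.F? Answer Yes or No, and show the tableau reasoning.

1. a : ∃r.F?  L(a) = {A, F} ∪ {∀r.¬F}
   open: L(a) ⊇ {A, F, ¬C, ¬E, ∀r.¬F} — a ∉ ∃r.F possible
2. Hence a : ∃r.F: not entailed.

No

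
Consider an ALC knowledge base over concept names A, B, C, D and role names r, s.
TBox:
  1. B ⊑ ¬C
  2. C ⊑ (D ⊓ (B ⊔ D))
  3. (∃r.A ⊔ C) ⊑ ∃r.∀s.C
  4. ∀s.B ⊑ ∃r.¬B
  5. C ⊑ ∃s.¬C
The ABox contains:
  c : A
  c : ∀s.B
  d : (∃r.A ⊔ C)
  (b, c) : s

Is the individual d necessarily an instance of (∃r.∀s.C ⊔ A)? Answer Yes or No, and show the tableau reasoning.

Yes

1. d : (∃r.∀s.C ⊔ A)?  L(d) = {(∃r.A ⊔ C)} ∪ {(∀r.∃s.¬C ⊓ ¬A)}
   clash {C, ¬C} at d — d ∈ (∃r.∀s.C ⊔ A)
2. Hence d : (∃r.∀s.C ⊔ A): entailed.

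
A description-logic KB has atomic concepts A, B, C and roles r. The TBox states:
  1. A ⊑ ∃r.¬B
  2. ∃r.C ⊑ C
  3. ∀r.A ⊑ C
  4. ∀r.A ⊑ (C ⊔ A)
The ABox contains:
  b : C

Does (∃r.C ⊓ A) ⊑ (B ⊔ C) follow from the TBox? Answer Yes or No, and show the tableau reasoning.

1. (∃r.C ⊓ A) ⊑ (B ⊔ C)  ⇔  ((∃r.C ⊓ A) ⊓ (¬B ⊓ ¬C)) unsat w.r.t. T
   all branches close; clash {C, ¬C} at x₀
2. Hence (∃r.C ⊓ A) ⊑ (B ⊔ C): entailed.

Yes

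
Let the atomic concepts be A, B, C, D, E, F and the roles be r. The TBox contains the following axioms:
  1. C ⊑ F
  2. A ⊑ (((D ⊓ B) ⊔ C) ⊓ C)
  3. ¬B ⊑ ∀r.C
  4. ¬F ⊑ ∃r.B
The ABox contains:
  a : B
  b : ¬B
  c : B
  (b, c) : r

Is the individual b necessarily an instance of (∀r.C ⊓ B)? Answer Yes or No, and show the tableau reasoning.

1. b : (∀r.C ⊓ B)?  L(b) = {¬B} ∪ {(∃r.¬C ⊔ ¬B)}
   apply at b: ¬B⊑∀r.C
   open: L(b) ⊇ {F, ¬A, ¬B, ∀r.C} — b ∉ (∀r.C ⊓ B) possible
2. Hence b : (∀r.C ⊓ B): not entailed.

No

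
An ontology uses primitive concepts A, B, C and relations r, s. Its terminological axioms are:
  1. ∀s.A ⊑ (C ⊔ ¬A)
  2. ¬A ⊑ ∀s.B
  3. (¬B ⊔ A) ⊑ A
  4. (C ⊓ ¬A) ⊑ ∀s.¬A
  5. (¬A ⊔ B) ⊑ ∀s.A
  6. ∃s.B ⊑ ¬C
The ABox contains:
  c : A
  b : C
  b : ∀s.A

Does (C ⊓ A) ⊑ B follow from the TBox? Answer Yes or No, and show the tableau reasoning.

No

1. (C ⊓ A) ⊑ B  ⇔  ((C ⊓ A) ⊓ ¬B) unsat w.r.t. T
   open: L(x₀) ⊇ {A, C, ¬B, ∀s.¬B}
2. Hence (C ⊓ A) ⊑ B: not entailed.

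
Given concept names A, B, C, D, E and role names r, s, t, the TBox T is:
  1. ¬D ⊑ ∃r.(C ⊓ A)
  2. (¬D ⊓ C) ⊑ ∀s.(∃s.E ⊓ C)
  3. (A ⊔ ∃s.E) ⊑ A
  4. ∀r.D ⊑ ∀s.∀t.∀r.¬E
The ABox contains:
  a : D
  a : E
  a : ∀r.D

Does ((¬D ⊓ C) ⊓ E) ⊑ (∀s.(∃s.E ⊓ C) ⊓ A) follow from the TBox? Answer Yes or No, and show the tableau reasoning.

No

1. ((¬D ⊓ C) ⊓ E) ⊑ (∀s.(∃s.E ⊓ C) ⊓ A)  ⇔  (((¬D ⊓ C) ⊓ E) ⊓ (∃s.(∀s.¬E ⊔ ¬C) ⊔ ¬A)) unsat w.r.t. T
   apply at x₀: ¬D⊑∃r.(C ⊓ A); (¬D ⊓ C)⊑∀s.(∃s.E ⊓ C)
   open: L(x₀) ⊇ {C, E, ¬A, ¬D, ∀s.(∃s.E ⊓ C), …} (+ ∃-successors)
2. Hence ((¬D ⊓ C) ⊓ E) ⊑ (∀s.(∃s.E ⊓ C) ⊓ A): not entailed.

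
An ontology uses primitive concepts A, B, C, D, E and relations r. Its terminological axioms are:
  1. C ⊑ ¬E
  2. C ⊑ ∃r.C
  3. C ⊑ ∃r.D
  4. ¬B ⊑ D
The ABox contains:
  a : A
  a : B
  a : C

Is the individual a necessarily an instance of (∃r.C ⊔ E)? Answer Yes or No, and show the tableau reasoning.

Yes

1. a : (∃r.C ⊔ E)?  L(a) = {A, B, C} ∪ {(∀r.¬C ⊓ ¬E)}
   clash {C, ¬C} at an ∃-successor — a ∈ (∃r.C ⊔ E)
2. Hence a : (∃r.C ⊔ E): entailed.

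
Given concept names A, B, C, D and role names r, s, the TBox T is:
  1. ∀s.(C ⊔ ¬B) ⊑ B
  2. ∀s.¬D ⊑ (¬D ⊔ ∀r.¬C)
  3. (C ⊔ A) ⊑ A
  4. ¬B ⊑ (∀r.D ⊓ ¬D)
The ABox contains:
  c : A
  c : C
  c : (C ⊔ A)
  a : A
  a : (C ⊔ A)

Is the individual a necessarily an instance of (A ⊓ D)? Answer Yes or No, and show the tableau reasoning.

No

1. a : (A ⊓ D)?  L(a) = {A, (C ⊔ A)} ∪ {(¬A ⊔ ¬D)}
   open: L(a) ⊇ {A, B, ¬D, ∃s.D} (+ ∃-successors) — a ∉ (A ⊓ D) possible
2. Hence a : (A ⊓ D): not entailed.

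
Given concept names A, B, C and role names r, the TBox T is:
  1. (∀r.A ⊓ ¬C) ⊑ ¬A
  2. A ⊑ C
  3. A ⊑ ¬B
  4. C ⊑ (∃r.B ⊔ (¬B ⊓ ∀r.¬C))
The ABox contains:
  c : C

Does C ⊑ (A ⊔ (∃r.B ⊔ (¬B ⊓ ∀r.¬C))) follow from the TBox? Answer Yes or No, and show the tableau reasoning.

Yes

1. C ⊑ (A ⊔ (∃r.B ⊔ (¬B ⊓ ∀r.¬C)))  ⇔  (C ⊓ (¬A ⊓ (∀r.¬B ⊓ (B ⊔ ∃r.C)))) unsat w.r.t. T
   all branches close; clash {C, ¬C} at an ∃-successor
2. Hence C ⊑ (A ⊔ (∃r.B ⊔ (¬B ⊓ ∀r.¬C))): entailed.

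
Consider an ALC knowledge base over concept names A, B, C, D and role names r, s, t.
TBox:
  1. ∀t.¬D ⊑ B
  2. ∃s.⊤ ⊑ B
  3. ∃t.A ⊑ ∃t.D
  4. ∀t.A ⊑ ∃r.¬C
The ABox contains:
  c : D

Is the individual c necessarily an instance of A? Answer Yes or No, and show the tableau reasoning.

1. c : A?  L(c) = {D} ∪ {¬A}
   open: L(c) ⊇ {D, ¬A, ∀s.⊥, ∃t.D, ∃t.¬A} (+ ∃-successors) — c ∉ A possible
2. Hence c : A: not entailed.

No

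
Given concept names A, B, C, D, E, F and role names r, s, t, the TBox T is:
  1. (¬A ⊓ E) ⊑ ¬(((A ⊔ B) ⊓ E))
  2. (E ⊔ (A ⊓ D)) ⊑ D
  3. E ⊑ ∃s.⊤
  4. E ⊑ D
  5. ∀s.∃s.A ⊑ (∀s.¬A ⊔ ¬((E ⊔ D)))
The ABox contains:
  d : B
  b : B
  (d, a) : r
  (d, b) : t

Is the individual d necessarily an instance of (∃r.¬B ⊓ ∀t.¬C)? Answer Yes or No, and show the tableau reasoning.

1. d : (∃r.¬B ⊓ ∀t.¬C)?  L(d) = {B} ∪ {(∀r.B ⊔ ∃t.C)}
   open: L(d) ⊇ {B, ¬A, ¬E, ∀r.B, ∃s.∀s.¬A} (+ ∃-successors) — d ∉ (∃r.¬B ⊓ ∀t.¬C) possible
2. Hence d : (∃r.¬B ⊓ ∀t.¬C): not entailed.

No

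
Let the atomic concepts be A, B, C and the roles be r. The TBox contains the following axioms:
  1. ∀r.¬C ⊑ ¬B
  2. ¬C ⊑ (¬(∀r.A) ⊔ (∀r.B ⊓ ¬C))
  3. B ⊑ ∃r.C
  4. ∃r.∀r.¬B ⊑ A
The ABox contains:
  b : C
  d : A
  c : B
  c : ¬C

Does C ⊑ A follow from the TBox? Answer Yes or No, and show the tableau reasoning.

1. C ⊑ A  ⇔  (C ⊓ ¬A) unsat w.r.t. T
   open: L(x₀) ⊇ {C, ¬A, ¬B, ∀r.∃r.B}
2. Hence C ⊑ A: not entailed.

No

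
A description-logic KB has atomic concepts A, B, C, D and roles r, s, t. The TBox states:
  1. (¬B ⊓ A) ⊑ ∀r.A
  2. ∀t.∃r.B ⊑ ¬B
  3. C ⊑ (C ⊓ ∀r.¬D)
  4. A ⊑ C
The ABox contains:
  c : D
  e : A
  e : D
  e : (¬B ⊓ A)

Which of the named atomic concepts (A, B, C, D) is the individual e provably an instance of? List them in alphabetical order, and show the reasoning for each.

{A, C, D}

1. e : A?  L(e) = {A, D, (¬B ⊓ A)} ∪ {¬A}
   clash {A, ¬A} at e — e ∈ A
2. e : B?  L(e) = {A, D, (¬B ⊓ A)} ∪ {¬B}
   apply at e: (¬B ⊓ A)⊑∀r.A; A⊑C
   open: L(e) ⊇ {A, C, D, ¬B, ∀r.A, …} — e ∉ B possible
3. e : C?  L(e) = {A, D, (¬B ⊓ A)} ∪ {¬C}
   clash {C, ¬C} at e — e ∈ C
4. e : D?  L(e) = {A, D, (¬B ⊓ A)} ∪ {¬D}
   clash {D, ¬D} at e — e ∈ D
5. Entailed for e: {A, C, D}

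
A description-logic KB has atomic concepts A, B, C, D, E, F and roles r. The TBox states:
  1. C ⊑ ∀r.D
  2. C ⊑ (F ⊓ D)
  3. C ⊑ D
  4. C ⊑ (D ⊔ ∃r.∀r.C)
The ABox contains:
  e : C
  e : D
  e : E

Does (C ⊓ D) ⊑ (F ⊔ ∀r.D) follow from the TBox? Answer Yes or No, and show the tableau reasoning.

Yes

1. (C ⊓ D) ⊑ (F ⊔ ∀r.D)  ⇔  ((C ⊓ D) ⊓ (¬F ⊓ ∃r.¬D)) unsat w.r.t. T
   all branches close; clash {F, ¬F} at x₀
2. Hence (C ⊓ D) ⊑ (F ⊔ ∀r.D): entailed.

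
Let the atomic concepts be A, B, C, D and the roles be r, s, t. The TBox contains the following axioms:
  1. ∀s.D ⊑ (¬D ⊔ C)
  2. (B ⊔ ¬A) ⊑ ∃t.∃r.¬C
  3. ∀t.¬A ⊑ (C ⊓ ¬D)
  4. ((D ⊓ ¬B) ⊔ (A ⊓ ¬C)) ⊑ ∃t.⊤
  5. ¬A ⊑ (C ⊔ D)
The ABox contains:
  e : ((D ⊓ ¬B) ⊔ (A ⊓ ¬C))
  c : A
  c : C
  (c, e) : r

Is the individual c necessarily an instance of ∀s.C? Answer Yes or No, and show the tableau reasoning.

1. c : ∀s.C?  L(c) = {A, C} ∪ {∃s.¬C}
   open: L(c) ⊇ {A, C, ¬B, ¬D, ∃s.¬C, …} (+ ∃-successors) — c ∉ ∀s.C possible
2. Hence c : ∀s.C: not entailed.

No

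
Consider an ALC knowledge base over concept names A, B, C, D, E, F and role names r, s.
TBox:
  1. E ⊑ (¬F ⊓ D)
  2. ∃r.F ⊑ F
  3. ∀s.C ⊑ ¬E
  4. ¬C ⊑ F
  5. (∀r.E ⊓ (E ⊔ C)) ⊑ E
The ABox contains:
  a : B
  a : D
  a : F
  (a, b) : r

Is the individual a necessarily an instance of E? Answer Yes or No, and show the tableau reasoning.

1. a : E?  L(a) = {B, D, F} ∪ {¬E}
   open: L(a) ⊇ {B, D, F, ¬E, ∃r.¬E} (+ ∃-successors) — a ∉ E possible
2. Hence a : E: not entailed.

No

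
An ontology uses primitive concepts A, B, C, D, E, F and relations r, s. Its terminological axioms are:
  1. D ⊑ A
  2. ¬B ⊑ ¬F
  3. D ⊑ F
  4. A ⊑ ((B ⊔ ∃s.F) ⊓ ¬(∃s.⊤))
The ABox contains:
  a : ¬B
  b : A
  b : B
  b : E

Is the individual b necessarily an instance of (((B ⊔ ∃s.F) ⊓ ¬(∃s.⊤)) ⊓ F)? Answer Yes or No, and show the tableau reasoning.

1. b : (((B ⊔ ∃s.F) ⊓ ¬(∃s.⊤)) ⊓ F)?  L(b) = {A, B, E} ∪ {(((¬B ⊓ ∀s.¬F) ⊔ ∃s.⊤) ⊔ ¬F)}
   apply at b: A⊑((B ⊔ ∃s.F) ⊓ ¬(∃s.⊤))
   open: L(b) ⊇ {A, B, E, ¬D, ¬F, …} — b ∉ (((B ⊔ ∃s.F) ⊓ ¬(∃s.⊤)) ⊓ F) possible
2. Hence b : (((B ⊔ ∃s.F) ⊓ ¬(∃s.⊤)) ⊓ F): not entailed.

No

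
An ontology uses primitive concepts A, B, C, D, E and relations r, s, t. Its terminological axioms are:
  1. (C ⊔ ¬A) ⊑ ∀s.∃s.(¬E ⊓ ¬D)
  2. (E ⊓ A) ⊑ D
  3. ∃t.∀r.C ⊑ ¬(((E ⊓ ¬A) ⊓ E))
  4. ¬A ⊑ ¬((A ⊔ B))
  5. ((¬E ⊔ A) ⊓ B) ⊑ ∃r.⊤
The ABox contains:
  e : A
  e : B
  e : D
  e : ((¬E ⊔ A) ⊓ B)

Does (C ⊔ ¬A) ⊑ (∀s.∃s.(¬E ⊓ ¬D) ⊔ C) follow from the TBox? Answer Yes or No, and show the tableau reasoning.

1. (C ⊔ ¬A) ⊑ (∀s.∃s.(¬E ⊓ ¬D) ⊔ C)  ⇔  ((C ⊔ ¬A) ⊓ (∃s.∀s.(E ⊔ D) ⊓ ¬C)) unsat w.r.t. T
   all branches close; clash {D, ¬D} at an ∃-successor
2. Hence (C ⊔ ¬A) ⊑ (∀s.∃s.(¬E ⊓ ¬D) ⊔ C): entailed.

Yes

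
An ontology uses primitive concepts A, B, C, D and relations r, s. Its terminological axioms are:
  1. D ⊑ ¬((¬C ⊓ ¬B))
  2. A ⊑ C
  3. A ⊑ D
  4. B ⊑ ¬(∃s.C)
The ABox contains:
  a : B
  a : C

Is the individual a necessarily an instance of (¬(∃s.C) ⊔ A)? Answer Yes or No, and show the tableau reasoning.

Yes

1. a : (¬(∃s.C) ⊔ A)?  L(a) = {B, C} ∪ {(∃s.C ⊓ ¬A)}
   clash {C, ¬C} at an ∃-successor — a ∈ (¬(∃s.C) ⊔ A)
2. Hence a : (¬(∃s.C) ⊔ A): entailed.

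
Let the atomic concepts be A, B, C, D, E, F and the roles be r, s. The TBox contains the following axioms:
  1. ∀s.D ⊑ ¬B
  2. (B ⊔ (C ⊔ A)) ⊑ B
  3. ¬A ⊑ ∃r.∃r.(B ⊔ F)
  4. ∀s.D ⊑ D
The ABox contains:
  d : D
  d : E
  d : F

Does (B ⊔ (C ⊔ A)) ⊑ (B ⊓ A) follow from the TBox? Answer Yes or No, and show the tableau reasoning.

No

1. (B ⊔ (C ⊔ A)) ⊑ (B ⊓ A)  ⇔  ((B ⊔ (C ⊔ A)) ⊓ (¬B ⊔ ¬A)) unsat w.r.t. T
   apply at x₀: (B ⊔ (C ⊔ A))⊑B
   open: L(x₀) ⊇ {B, ¬A, ∃r.∃r.(B ⊔ F), ∃s.¬D} (+ ∃-successors)
2. Hence (B ⊔ (C ⊔ A)) ⊑ (B ⊓ A): not entailed.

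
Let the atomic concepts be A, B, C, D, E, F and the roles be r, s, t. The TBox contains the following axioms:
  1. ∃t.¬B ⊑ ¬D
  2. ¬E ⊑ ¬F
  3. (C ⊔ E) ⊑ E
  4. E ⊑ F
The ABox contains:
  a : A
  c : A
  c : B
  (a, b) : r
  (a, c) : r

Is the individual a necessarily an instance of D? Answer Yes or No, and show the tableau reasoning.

No

1. a : D?  L(a) = {A} ∪ {¬D}
   open: L(a) ⊇ {A, E, F, ¬D} — a ∉ D possible
2. Hence a : D: not entailed.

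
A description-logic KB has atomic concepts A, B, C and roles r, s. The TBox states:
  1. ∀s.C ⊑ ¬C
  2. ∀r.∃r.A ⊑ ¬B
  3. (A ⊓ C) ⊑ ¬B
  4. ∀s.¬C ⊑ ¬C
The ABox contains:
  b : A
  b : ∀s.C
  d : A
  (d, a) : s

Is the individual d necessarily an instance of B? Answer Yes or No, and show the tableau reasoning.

1. d : B?  L(d) = {A} ∪ {¬B}
   open: L(d) ⊇ {A, ¬B, ∃s.C, ∃s.¬C} (+ ∃-successors) — d ∉ B possible
2. Hence d : B: not entailed.

No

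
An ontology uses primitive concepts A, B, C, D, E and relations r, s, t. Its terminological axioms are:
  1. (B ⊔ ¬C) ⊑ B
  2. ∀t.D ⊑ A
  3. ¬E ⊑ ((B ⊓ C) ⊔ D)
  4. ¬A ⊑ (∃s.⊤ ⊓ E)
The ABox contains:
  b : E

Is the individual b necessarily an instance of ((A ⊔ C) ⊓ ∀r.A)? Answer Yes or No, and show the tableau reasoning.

No

1. b : ((A ⊔ C) ⊓ ∀r.A)?  L(b) = {E} ∪ {((¬A ⊓ ¬C) ⊔ ∃r.¬A)}
   open: L(b) ⊇ {B, E, ¬A, ¬C, ∃s.⊤, …} (+ ∃-successors) — b ∉ ((A ⊔ C) ⊓ ∀r.A) possible
2. Hence b : ((A ⊔ C) ⊓ ∀r.A): not entailed.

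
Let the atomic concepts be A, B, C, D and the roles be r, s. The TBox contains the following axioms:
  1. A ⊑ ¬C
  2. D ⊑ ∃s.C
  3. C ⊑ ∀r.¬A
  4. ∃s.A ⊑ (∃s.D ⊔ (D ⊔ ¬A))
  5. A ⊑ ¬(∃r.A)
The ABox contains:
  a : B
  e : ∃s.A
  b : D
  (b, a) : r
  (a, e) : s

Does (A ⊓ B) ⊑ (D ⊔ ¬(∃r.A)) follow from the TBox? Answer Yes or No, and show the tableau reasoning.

1. (A ⊓ B) ⊑ (D ⊔ ¬(∃r.A))  ⇔  ((A ⊓ B) ⊓ (¬D ⊓ ∃r.A)) unsat w.r.t. T
   all branches close; clash {A, ¬A} at x₀
2. Hence (A ⊓ B) ⊑ (D ⊔ ¬(∃r.A)): entailed.

Yes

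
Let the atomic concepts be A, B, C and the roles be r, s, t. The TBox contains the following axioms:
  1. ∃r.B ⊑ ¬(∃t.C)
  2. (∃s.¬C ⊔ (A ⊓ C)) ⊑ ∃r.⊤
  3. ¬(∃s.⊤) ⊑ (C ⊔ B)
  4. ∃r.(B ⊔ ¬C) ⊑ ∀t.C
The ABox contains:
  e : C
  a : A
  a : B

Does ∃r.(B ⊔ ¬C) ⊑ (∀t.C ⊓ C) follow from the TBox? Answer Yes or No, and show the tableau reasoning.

No

1. ∃r.(B ⊔ ¬C) ⊑ (∀t.C ⊓ C)  ⇔  (∃r.(B ⊔ ¬C) ⊓ (∃t.¬C ⊔ ¬C)) unsat w.r.t. T
   apply at x₀: ∃r.(B ⊔ ¬C)⊑∀t.C
   open: L(x₀) ⊇ {¬C, ∀r.¬B, ∀s.C, ∀t.C, ∃r.(B ⊔ ¬C), …} (+ ∃-successors)
2. Hence ∃r.(B ⊔ ¬C) ⊑ (∀t.C ⊓ C): not entailed.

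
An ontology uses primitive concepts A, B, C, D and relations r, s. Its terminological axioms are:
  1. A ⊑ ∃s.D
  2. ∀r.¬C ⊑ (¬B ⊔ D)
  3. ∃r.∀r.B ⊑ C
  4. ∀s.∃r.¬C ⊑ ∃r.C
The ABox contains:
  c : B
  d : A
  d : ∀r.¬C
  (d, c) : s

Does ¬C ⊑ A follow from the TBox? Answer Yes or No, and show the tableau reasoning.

No

1. ¬C ⊑ A  ⇔  (¬C ⊓ ¬A) unsat w.r.t. T
   open: L(x₀) ⊇ {¬A, ¬C, ∀r.∃r.¬B, ∃r.C} (+ ∃-successors)
2. Hence ¬C ⊑ A: not entailed.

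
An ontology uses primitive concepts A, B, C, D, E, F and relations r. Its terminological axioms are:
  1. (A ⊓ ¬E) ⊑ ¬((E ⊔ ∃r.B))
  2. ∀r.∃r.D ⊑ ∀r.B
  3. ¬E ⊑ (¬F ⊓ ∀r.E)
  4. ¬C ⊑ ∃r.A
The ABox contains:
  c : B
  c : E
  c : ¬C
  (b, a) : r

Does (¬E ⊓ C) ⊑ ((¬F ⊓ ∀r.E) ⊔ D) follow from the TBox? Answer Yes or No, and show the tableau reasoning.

Yes

1. (¬E ⊓ C) ⊑ ((¬F ⊓ ∀r.E) ⊔ D)  ⇔  ((¬E ⊓ C) ⊓ ((F ⊔ ∃r.¬E) ⊓ ¬D)) unsat w.r.t. T
   all branches close; clash {B, ¬B} at an ∃-successor
2. Hence (¬E ⊓ C) ⊑ ((¬F ⊓ ∀r.E) ⊔ D): entailed.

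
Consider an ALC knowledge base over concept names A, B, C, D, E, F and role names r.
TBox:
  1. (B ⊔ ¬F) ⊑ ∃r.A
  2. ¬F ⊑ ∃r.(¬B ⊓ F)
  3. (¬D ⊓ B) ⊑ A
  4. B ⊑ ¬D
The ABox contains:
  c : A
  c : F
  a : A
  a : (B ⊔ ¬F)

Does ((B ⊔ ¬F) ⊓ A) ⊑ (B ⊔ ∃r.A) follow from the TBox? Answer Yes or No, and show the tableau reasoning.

1. ((B ⊔ ¬F) ⊓ A) ⊑ (B ⊔ ∃r.A)  ⇔  (((B ⊔ ¬F) ⊓ A) ⊓ (¬B ⊓ ∀r.¬A)) unsat w.r.t. T
   all branches close; clash {A, ¬A} at an ∃-successor
2. Hence ((B ⊔ ¬F) ⊓ A) ⊑ (B ⊔ ∃r.A): entailed.

Yes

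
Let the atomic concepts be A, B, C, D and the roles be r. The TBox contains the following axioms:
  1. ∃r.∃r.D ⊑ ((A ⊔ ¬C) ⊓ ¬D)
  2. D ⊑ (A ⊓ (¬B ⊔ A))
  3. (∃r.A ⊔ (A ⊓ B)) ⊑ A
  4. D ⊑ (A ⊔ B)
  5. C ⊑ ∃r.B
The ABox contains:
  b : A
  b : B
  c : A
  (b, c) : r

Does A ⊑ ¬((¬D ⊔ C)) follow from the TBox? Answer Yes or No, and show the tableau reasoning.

1. A ⊑ ¬((¬D ⊔ C))  ⇔  (A ⊓ (¬D ⊔ C)) unsat w.r.t. T
   open: L(x₀) ⊇ {A, ¬C, ¬D, ∀r.∀r.¬D}
2. Hence A ⊑ ¬((¬D ⊔ C)): not entailed.

No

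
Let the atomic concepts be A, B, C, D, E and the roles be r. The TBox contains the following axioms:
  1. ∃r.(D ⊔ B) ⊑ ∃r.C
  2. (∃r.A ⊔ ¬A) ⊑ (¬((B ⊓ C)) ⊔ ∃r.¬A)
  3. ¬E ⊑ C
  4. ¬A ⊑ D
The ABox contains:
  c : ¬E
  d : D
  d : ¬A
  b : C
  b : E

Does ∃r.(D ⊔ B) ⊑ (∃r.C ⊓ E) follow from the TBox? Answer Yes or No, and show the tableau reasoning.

1. ∃r.(D ⊔ B) ⊑ (∃r.C ⊓ E)  ⇔  (∃r.(D ⊔ B) ⊓ (∀r.¬C ⊔ ¬E)) unsat w.r.t. T
   apply at x₀: ∃r.(D ⊔ B)⊑∃r.C
   open: L(x₀) ⊇ {A, C, ¬E, ∀r.¬A, ∃r.(D ⊔ B), …} (+ ∃-successors)
2. Hence ∃r.(D ⊔ B) ⊑ (∃r.C ⊓ E): not entailed.

No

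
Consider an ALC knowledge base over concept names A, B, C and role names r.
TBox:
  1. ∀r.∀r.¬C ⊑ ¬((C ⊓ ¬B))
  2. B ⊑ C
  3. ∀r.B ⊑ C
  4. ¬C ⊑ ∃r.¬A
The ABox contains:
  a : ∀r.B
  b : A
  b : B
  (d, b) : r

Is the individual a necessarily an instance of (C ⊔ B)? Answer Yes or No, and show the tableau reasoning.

1. a : (C ⊔ B)?  L(a) = {∀r.B} ∪ {(¬C ⊓ ¬B)}
   clash {C, ¬C} at a — a ∈ (C ⊔ B)
2. Hence a : (C ⊔ B): entailed.

Yes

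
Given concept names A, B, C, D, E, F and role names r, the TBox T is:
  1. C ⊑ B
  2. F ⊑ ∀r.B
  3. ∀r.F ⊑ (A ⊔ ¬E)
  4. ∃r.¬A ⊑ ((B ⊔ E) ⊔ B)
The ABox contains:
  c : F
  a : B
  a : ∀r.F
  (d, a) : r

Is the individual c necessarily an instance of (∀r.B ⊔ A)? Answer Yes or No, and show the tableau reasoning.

Yes

1. c : (∀r.B ⊔ A)?  L(c) = {F} ∪ {(∃r.¬B ⊓ ¬A)}
   clash {B, ¬B} at an ∃-successor — c ∈ (∀r.B ⊔ A)
2. Hence c : (∀r.B ⊔ A): entailed.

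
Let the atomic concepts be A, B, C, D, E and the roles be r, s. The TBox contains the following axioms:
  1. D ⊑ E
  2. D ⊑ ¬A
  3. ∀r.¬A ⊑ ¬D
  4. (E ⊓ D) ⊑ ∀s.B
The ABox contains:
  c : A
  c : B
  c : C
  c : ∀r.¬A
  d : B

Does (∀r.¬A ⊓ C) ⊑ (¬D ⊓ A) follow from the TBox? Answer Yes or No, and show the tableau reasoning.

No

1. (∀r.¬A ⊓ C) ⊑ (¬D ⊓ A)  ⇔  ((∀r.¬A ⊓ C) ⊓ (D ⊔ ¬A)) unsat w.r.t. T
   apply at x₀: ∀r.¬A⊑¬D
   open: L(x₀) ⊇ {C, ¬A, ¬D, ∀r.¬A}
2. Hence (∀r.¬A ⊓ C) ⊑ (¬D ⊓ A): not entailed.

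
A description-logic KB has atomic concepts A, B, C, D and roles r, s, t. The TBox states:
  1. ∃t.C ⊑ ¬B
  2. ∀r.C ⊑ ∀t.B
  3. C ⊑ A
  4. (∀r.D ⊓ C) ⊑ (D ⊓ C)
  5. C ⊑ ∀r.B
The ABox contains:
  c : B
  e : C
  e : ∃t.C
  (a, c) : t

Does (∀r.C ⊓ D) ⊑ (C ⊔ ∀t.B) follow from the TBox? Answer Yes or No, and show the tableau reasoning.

Yes

1. (∀r.C ⊓ D) ⊑ (C ⊔ ∀t.B)  ⇔  ((∀r.C ⊓ D) ⊓ (¬C ⊓ ∃t.¬B)) unsat w.r.t. T
   all branches close; clash {C, ¬C} at x₀
2. Hence (∀r.C ⊓ D) ⊑ (C ⊔ ∀t.B): entailed.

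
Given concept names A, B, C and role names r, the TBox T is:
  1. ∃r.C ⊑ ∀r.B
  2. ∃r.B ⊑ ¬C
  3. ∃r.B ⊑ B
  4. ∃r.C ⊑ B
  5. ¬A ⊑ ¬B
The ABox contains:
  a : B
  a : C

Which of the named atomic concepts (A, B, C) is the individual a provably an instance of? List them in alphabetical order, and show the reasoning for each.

{A, B, C}

1. a : A?  L(a) = {B, C} ∪ {¬A}
   clash {B, ¬B} at a — a ∈ A
2. a : B?  L(a) = {B, C} ∪ {¬B}
   clash {B, ¬B} at a — a ∈ B
3. a : C?  L(a) = {B, C} ∪ {¬C}
   clash {C, ¬C} at a — a ∈ C
4. Entailed for a: {A, B, C}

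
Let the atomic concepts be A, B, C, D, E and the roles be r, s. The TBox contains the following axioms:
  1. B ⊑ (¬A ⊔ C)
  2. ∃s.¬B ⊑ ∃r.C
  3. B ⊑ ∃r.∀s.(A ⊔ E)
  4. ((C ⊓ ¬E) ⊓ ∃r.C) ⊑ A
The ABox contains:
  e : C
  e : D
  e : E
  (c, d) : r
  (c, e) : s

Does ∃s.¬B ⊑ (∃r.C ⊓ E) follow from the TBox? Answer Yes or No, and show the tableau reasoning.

No

1. ∃s.¬B ⊑ (∃r.C ⊓ E)  ⇔  (∃s.¬B ⊓ (∀r.¬C ⊔ ¬E)) unsat w.r.t. T
   apply at x₀: ∃s.¬B⊑∃r.C
   open: L(x₀) ⊇ {¬B, ¬C, ¬E, ∃r.C, ∃s.¬B} (+ ∃-successors)
2. Hence ∃s.¬B ⊑ (∃r.C ⊓ E): not entailed.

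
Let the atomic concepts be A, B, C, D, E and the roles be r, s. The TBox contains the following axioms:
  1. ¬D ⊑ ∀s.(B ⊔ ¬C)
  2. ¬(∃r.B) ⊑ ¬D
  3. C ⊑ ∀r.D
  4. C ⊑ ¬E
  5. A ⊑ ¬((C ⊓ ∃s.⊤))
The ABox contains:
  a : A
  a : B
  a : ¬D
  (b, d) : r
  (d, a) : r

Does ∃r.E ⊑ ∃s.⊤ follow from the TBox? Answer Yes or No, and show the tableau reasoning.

1. ∃r.E ⊑ ∃s.⊤  ⇔  (∃r.E ⊓ ∀s.⊥) unsat w.r.t. T
   open: L(x₀) ⊇ {D, ¬A, ¬C, ∀s.⊥, ∃r.B, …} (+ ∃-successors)
2. Hence ∃r.E ⊑ ∃s.⊤: not entailed.

No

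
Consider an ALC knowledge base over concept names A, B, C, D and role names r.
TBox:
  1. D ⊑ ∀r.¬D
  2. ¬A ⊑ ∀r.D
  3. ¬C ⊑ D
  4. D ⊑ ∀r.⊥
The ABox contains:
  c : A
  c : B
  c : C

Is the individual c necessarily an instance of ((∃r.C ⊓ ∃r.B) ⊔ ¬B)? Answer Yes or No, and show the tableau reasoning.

No

1. c : ((∃r.C ⊓ ∃r.B) ⊔ ¬B)?  L(c) = {A, B, C} ∪ {((∀r.¬C ⊔ ∀r.¬B) ⊓ B)}
   open: L(c) ⊇ {A, B, C, ¬D, ∀r.¬C} — c ∉ ((∃r.C ⊓ ∃r.B) ⊔ ¬B) possible
2. Hence c : ((∃r.C ⊓ ∃r.B) ⊔ ¬B): not entailed.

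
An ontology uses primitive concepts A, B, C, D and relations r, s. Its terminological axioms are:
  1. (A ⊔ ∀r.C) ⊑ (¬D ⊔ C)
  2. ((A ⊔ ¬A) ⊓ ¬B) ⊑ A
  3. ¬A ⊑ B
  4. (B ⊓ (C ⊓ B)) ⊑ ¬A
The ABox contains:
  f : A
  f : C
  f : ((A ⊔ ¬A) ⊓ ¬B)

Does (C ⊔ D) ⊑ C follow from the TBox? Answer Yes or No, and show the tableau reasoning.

1. (C ⊔ D) ⊑ C  ⇔  ((C ⊔ D) ⊓ ¬C) unsat w.r.t. T
   open: L(x₀) ⊇ {B, D, ¬A, ¬C, ∃r.¬C} (+ ∃-successors)
2. Hence (C ⊔ D) ⊑ C: not entailed.

No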